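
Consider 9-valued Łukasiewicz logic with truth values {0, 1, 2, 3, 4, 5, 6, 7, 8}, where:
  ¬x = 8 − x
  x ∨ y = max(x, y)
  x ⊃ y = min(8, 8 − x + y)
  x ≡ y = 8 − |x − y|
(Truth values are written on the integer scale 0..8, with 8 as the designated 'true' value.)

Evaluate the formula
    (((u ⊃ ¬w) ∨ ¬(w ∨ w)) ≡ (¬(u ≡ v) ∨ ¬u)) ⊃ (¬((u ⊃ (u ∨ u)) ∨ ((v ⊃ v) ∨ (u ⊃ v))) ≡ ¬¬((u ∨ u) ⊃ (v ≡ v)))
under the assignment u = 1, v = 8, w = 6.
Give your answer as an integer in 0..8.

¬w = ¬6 = 2
u ⊃ ¬w = 1 ⊃ 2 = 8
w ∨ w = 6 ∨ 6 = 6
¬(w ∨ w) = ¬6 = 2
(u ⊃ ¬w) ∨ ¬(w ∨ w) = 8 ∨ 2 = 8
u ≡ v = 1 ≡ 8 = 1
¬(u ≡ v) = ¬1 = 7
¬u = ¬1 = 7
¬(u ≡ v) ∨ ¬u = 7 ∨ 7 = 7
((u ⊃ ¬w) ∨ ¬(w ∨ w)) ≡ (¬(u ≡ v) ∨ ¬u) = 8 ≡ 7 = 7
u ∨ u = 1 ∨ 1 = 1
u ⊃ (u ∨ u) = 1 ⊃ 1 = 8
v ⊃ v = 8 ⊃ 8 = 8
u ⊃ v = 1 ⊃ 8 = 8
(v ⊃ v) ∨ (u ⊃ v) = 8 ∨ 8 = 8
(u ⊃ (u ∨ u)) ∨ ((v ⊃ v) ∨ (u ⊃ v)) = 8 ∨ 8 = 8
¬((u ⊃ (u ∨ u)) ∨ ((v ⊃ v) ∨ (u ⊃ v))) = ¬8 = 0
u ∨ u = 1 ∨ 1 = 1
v ≡ v = 8 ≡ 8 = 8
(u ∨ u) ⊃ (v ≡ v) = 1 ⊃ 8 = 8
¬((u ∨ u) ⊃ (v ≡ v)) = ¬8 = 0
¬¬((u ∨ u) ⊃ (v ≡ v)) = ¬0 = 8
¬((u ⊃ (u ∨ u)) ∨ ((v ⊃ v) ∨ (u ⊃ v))) ≡ ¬¬((u ∨ u) ⊃ (v ≡ v)) = 0 ≡ 8 = 0
(((u ⊃ ¬w) ∨ ¬(w ∨ w)) ≡ (¬(u ≡ v) ∨ ¬u)) ⊃ (¬((u ⊃ (u ∨ u)) ∨ ((v ⊃ v) ∨ (u ⊃ v))) ≡ ¬¬((u ∨ u) ⊃ (v ≡ v))) = 7 ⊃ 0 = 1

1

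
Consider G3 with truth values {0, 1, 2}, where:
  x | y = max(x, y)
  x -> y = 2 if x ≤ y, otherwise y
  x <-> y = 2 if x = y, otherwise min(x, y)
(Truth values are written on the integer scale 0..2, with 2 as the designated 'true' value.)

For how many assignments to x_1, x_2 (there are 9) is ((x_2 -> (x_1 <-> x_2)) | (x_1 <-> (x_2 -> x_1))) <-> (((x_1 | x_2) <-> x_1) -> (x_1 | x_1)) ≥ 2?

x_1 = 0, x_2 = 0 ↦ 0  <
x_1 = 0, x_2 = 1 ↦ 2  ≥
x_1 = 0, x_2 = 2 ↦ 2  ≥
x_1 = 1, x_2 = 0 ↦ 1  <
x_1 = 1, x_2 = 1 ↦ 1  <
x_1 = 1, x_2 = 2 ↦ 2  ≥
x_1 = 2, x_2 = 0 ↦ 2  ≥
x_1 = 2, x_2 = 1 ↦ 2  ≥
x_1 = 2, x_2 = 2 ↦ 2  ≥
So 6 of the 9 assignments meet the threshold.

6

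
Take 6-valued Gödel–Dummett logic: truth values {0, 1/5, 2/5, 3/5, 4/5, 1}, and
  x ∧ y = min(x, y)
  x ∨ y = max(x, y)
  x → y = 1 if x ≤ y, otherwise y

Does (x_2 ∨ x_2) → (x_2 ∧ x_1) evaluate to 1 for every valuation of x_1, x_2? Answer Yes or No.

No

Counterexample: take x_1 = 0, x_2 = 1/5.
x_2 ∨ x_2 = 1/5 ∨ 1/5 = 1/5
x_2 ∧ x_1 = 1/5 ∧ 0 = 0
(x_2 ∨ x_2) → (x_2 ∧ x_1) = 1/5 → 0 = 0
This gives 0 ≠ 1.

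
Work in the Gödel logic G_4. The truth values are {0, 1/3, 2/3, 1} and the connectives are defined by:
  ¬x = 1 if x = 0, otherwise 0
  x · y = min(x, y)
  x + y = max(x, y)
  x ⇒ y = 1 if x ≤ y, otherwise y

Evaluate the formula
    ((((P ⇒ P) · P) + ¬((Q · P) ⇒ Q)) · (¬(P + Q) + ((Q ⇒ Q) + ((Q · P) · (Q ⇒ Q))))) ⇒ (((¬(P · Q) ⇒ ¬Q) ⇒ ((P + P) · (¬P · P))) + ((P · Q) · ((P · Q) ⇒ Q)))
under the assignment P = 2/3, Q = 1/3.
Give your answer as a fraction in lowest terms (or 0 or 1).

1/3

P ⇒ P = 2/3 ⇒ 2/3 = 1
(P ⇒ P) · P = 1 · 2/3 = 2/3
Q · P = 1/3 · 2/3 = 1/3
(Q · P) ⇒ Q = 1/3 ⇒ 1/3 = 1
¬((Q · P) ⇒ Q) = ¬1 = 0
((P ⇒ P) · P) + ¬((Q · P) ⇒ Q) = 2/3 + 0 = 2/3
P + Q = 2/3 + 1/3 = 2/3
¬(P + Q) = ¬2/3 = 0
Q ⇒ Q = 1/3 ⇒ 1/3 = 1
Q · P = 1/3 · 2/3 = 1/3
Q ⇒ Q = 1/3 ⇒ 1/3 = 1
(Q · P) · (Q ⇒ Q) = 1/3 · 1 = 1/3
(Q ⇒ Q) + ((Q · P) · (Q ⇒ Q)) = 1 + 1/3 = 1
¬(P + Q) + ((Q ⇒ Q) + ((Q · P) · (Q ⇒ Q))) = 0 + 1 = 1
(((P ⇒ P) · P) + ¬((Q · P) ⇒ Q)) · (¬(P + Q) + ((Q ⇒ Q) + ((Q · P) · (Q ⇒ Q)))) = 2/3 · 1 = 2/3
P · Q = 2/3 · 1/3 = 1/3
¬(P · Q) = ¬1/3 = 0
¬Q = ¬1/3 = 0
¬(P · Q) ⇒ ¬Q = 0 ⇒ 0 = 1
P + P = 2/3 + 2/3 = 2/3
¬P = ¬2/3 = 0
¬P · P = 0 · 2/3 = 0
(P + P) · (¬P · P) = 2/3 · 0 = 0
(¬(P · Q) ⇒ ¬Q) ⇒ ((P + P) · (¬P · P)) = 1 ⇒ 0 = 0
P · Q = 2/3 · 1/3 = 1/3
P · Q = 2/3 · 1/3 = 1/3
(P · Q) ⇒ Q = 1/3 ⇒ 1/3 = 1
(P · Q) · ((P · Q) ⇒ Q) = 1/3 · 1 = 1/3
((¬(P · Q) ⇒ ¬Q) ⇒ ((P + P) · (¬P · P))) + ((P · Q) · ((P · Q) ⇒ Q)) = 0 + 1/3 = 1/3
((((P ⇒ P) · P) + ¬((Q · P) ⇒ Q)) · (¬(P + Q) + ((Q ⇒ Q) + ((Q · P) · (Q ⇒ Q))))) ⇒ (((¬(P · Q) ⇒ ¬Q) ⇒ ((P + P) · (¬P · P))) + ((P · Q) · ((P · Q) ⇒ Q))) = 2/3 ⇒ 1/3 = 1/3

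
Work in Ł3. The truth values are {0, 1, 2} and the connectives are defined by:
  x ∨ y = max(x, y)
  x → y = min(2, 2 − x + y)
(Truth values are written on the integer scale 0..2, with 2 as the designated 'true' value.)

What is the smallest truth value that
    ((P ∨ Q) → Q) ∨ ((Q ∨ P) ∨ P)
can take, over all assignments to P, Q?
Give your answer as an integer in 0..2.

Take P = 1, Q = 0:
P ∨ Q = 1 ∨ 0 = 1
(P ∨ Q) → Q = 1 → 0 = 1
Q ∨ P = 0 ∨ 1 = 1
(Q ∨ P) ∨ P = 1 ∨ 1 = 1
((P ∨ Q) → Q) ∨ ((Q ∨ P) ∨ P) = 1 ∨ 1 = 1
No assignment yields a value below 1, so this is the minimum.

1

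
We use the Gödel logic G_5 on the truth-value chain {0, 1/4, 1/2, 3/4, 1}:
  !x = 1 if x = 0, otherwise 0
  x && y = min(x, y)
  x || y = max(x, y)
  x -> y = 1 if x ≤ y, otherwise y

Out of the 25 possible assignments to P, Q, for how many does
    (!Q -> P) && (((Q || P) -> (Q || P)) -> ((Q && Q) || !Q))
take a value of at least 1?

value 1: 6 assignments (counts)
value 3/4: 6 assignments
value 1/2: 6 assignments
value 1/4: 6 assignments
value 0: 1 assignment
So 6 of the 25 assignments meet the threshold.

6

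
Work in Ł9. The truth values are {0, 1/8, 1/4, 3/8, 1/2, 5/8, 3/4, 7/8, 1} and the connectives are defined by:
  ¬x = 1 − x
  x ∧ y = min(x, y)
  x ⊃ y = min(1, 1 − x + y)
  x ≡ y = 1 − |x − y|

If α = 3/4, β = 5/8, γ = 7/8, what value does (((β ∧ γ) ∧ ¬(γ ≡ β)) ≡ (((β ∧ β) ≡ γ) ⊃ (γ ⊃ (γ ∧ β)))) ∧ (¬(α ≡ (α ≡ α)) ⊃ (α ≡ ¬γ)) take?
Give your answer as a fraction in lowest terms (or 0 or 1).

β ∧ γ = 5/8 ∧ 7/8 = 5/8
γ ≡ β = 7/8 ≡ 5/8 = 3/4
¬(γ ≡ β) = ¬3/4 = 1/4
(β ∧ γ) ∧ ¬(γ ≡ β) = 5/8 ∧ 1/4 = 1/4
β ∧ β = 5/8 ∧ 5/8 = 5/8
(β ∧ β) ≡ γ = 5/8 ≡ 7/8 = 3/4
γ ∧ β = 7/8 ∧ 5/8 = 5/8
γ ⊃ (γ ∧ β) = 7/8 ⊃ 5/8 = 3/4
((β ∧ β) ≡ γ) ⊃ (γ ⊃ (γ ∧ β)) = 3/4 ⊃ 3/4 = 1
((β ∧ γ) ∧ ¬(γ ≡ β)) ≡ (((β ∧ β) ≡ γ) ⊃ (γ ⊃ (γ ∧ β))) = 1/4 ≡ 1 = 1/4
α ≡ α = 3/4 ≡ 3/4 = 1
α ≡ (α ≡ α) = 3/4 ≡ 1 = 3/4
¬(α ≡ (α ≡ α)) = ¬3/4 = 1/4
¬γ = ¬7/8 = 1/8
α ≡ ¬γ = 3/4 ≡ 1/8 = 3/8
¬(α ≡ (α ≡ α)) ⊃ (α ≡ ¬γ) = 1/4 ⊃ 3/8 = 1
(((β ∧ γ) ∧ ¬(γ ≡ β)) ≡ (((β ∧ β) ≡ γ) ⊃ (γ ⊃ (γ ∧ β)))) ∧ (¬(α ≡ (α ≡ α)) ⊃ (α ≡ ¬γ)) = 1/4 ∧ 1 = 1/4

1/4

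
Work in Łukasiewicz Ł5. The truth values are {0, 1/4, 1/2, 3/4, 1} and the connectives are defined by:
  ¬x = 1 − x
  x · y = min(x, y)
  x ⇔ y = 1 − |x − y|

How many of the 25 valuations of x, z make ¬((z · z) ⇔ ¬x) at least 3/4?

value 1: 2 assignments (counts)
value 3/4: 4 assignments (counts)
value 1/2: 6 assignments
value 1/4: 8 assignments
value 0: 5 assignments
So 6 of the 25 assignments meet the threshold.

6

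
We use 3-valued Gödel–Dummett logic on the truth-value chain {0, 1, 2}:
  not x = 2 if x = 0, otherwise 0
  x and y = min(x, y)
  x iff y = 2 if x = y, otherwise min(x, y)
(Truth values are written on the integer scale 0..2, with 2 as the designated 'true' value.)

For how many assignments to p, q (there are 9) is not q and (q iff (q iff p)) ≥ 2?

p = 0, q = 0 ↦ 0  <
p = 0, q = 1 ↦ 0  <
p = 0, q = 2 ↦ 0  <
p = 1, q = 0 ↦ 2  ≥
p = 1, q = 1 ↦ 0  <
p = 1, q = 2 ↦ 0  <
p = 2, q = 0 ↦ 2  ≥
p = 2, q = 1 ↦ 0  <
p = 2, q = 2 ↦ 0  <
So 2 of the 9 assignments meet the threshold.

2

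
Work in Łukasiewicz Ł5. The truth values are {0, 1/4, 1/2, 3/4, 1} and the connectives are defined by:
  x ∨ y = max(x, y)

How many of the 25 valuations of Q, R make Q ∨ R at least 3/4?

value 1: 9 assignments (counts)
value 3/4: 7 assignments (counts)
value 1/2: 5 assignments
value 1/4: 3 assignments
value 0: 1 assignment
So 16 of the 25 assignments meet the threshold.

16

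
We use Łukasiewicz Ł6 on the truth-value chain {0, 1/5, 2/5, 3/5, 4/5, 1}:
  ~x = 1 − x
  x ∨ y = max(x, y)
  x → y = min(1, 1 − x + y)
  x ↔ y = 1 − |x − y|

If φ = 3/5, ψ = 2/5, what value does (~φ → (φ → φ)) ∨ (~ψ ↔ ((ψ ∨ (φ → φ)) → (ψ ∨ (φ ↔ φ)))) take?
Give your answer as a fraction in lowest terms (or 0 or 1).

~φ = ~3/5 = 2/5
φ → φ = 3/5 → 3/5 = 1
~φ → (φ → φ) = 2/5 → 1 = 1
~ψ = ~2/5 = 3/5
φ → φ = 3/5 → 3/5 = 1
ψ ∨ (φ → φ) = 2/5 ∨ 1 = 1
φ ↔ φ = 3/5 ↔ 3/5 = 1
ψ ∨ (φ ↔ φ) = 2/5 ∨ 1 = 1
(ψ ∨ (φ → φ)) → (ψ ∨ (φ ↔ φ)) = 1 → 1 = 1
~ψ ↔ ((ψ ∨ (φ → φ)) → (ψ ∨ (φ ↔ φ))) = 3/5 ↔ 1 = 3/5
(~φ → (φ → φ)) ∨ (~ψ ↔ ((ψ ∨ (φ → φ)) → (ψ ∨ (φ ↔ φ)))) = 1 ∨ 3/5 = 1

1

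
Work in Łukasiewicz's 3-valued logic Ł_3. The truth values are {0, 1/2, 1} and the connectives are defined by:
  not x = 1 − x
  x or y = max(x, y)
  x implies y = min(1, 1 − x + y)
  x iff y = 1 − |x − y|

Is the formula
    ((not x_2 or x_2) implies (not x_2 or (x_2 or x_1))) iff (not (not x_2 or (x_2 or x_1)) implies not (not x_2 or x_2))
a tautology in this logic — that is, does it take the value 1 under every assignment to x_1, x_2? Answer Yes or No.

Yes

x_1 = 0, x_2 = 0 ↦ 1
x_1 = 0, x_2 = 1/2 ↦ 1
x_1 = 0, x_2 = 1 ↦ 1
x_1 = 1/2, x_2 = 0 ↦ 1
x_1 = 1/2, x_2 = 1/2 ↦ 1
x_1 = 1/2, x_2 = 1 ↦ 1
x_1 = 1, x_2 = 0 ↦ 1
x_1 = 1, x_2 = 1/2 ↦ 1
x_1 = 1, x_2 = 1 ↦ 1
Every assignment gives a value ≥ 1.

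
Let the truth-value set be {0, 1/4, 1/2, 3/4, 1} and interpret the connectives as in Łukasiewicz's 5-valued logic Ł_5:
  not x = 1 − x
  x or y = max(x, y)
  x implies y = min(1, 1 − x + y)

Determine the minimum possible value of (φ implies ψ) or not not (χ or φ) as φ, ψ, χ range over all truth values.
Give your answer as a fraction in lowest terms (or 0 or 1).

1/2

Take φ = 1/2, ψ = 0, χ = 0:
φ implies ψ = 1/2 implies 0 = 1/2
χ or φ = 0 or 1/2 = 1/2
not (χ or φ) = not 1/2 = 1/2
not not (χ or φ) = not 1/2 = 1/2
(φ implies ψ) or not not (χ or φ) = 1/2 or 1/2 = 1/2
No assignment yields a value below 1/2, so this is the minimum.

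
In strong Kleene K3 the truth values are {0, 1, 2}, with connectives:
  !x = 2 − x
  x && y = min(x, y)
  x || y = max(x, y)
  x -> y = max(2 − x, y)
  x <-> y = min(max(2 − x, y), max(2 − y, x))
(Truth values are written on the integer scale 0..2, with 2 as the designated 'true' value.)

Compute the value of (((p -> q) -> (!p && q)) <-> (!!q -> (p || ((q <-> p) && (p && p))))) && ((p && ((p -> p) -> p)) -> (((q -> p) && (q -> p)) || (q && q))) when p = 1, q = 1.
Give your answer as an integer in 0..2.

1

p -> q = 1 -> 1 = 1
!p = !1 = 1
!p && q = 1 && 1 = 1
(p -> q) -> (!p && q) = 1 -> 1 = 1
!q = !1 = 1
!!q = !1 = 1
q <-> p = 1 <-> 1 = 1
p && p = 1 && 1 = 1
(q <-> p) && (p && p) = 1 && 1 = 1
p || ((q <-> p) && (p && p)) = 1 || 1 = 1
!!q -> (p || ((q <-> p) && (p && p))) = 1 -> 1 = 1
((p -> q) -> (!p && q)) <-> (!!q -> (p || ((q <-> p) && (p && p)))) = 1 <-> 1 = 1
p -> p = 1 -> 1 = 1
(p -> p) -> p = 1 -> 1 = 1
p && ((p -> p) -> p) = 1 && 1 = 1
q -> p = 1 -> 1 = 1
q -> p = 1 -> 1 = 1
(q -> p) && (q -> p) = 1 && 1 = 1
q && q = 1 && 1 = 1
((q -> p) && (q -> p)) || (q && q) = 1 || 1 = 1
(p && ((p -> p) -> p)) -> (((q -> p) && (q -> p)) || (q && q)) = 1 -> 1 = 1
(((p -> q) -> (!p && q)) <-> (!!q -> (p || ((q <-> p) && (p && p))))) && ((p && ((p -> p) -> p)) -> (((q -> p) && (q -> p)) || (q && q))) = 1 && 1 = 1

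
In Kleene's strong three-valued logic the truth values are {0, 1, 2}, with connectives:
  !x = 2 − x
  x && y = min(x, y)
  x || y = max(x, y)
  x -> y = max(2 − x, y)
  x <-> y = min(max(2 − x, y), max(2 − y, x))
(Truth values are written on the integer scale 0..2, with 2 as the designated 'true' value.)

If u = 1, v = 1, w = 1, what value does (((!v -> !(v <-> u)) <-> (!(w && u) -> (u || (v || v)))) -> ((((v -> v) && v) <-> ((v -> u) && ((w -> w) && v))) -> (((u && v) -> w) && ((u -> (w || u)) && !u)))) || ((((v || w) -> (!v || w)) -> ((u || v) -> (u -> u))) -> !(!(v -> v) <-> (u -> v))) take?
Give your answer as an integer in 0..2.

1

!v = !1 = 1
v <-> u = 1 <-> 1 = 1
!(v <-> u) = !1 = 1
!v -> !(v <-> u) = 1 -> 1 = 1
w && u = 1 && 1 = 1
!(w && u) = !1 = 1
v || v = 1 || 1 = 1
u || (v || v) = 1 || 1 = 1
!(w && u) -> (u || (v || v)) = 1 -> 1 = 1
(!v -> !(v <-> u)) <-> (!(w && u) -> (u || (v || v))) = 1 <-> 1 = 1
v -> v = 1 -> 1 = 1
(v -> v) && v = 1 && 1 = 1
v -> u = 1 -> 1 = 1
w -> w = 1 -> 1 = 1
(w -> w) && v = 1 && 1 = 1
(v -> u) && ((w -> w) && v) = 1 && 1 = 1
((v -> v) && v) <-> ((v -> u) && ((w -> w) && v)) = 1 <-> 1 = 1
u && v = 1 && 1 = 1
(u && v) -> w = 1 -> 1 = 1
w || u = 1 || 1 = 1
u -> (w || u) = 1 -> 1 = 1
!u = !1 = 1
(u -> (w || u)) && !u = 1 && 1 = 1
((u && v) -> w) && ((u -> (w || u)) && !u) = 1 && 1 = 1
(((v -> v) && v) <-> ((v -> u) && ((w -> w) && v))) -> (((u && v) -> w) && ((u -> (w || u)) && !u)) = 1 -> 1 = 1
((!v -> !(v <-> u)) <-> (!(w && u) -> (u || (v || v)))) -> ((((v -> v) && v) <-> ((v -> u) && ((w -> w) && v))) -> (((u && v) -> w) && ((u -> (w || u)) && !u))) = 1 -> 1 = 1
v || w = 1 || 1 = 1
!v = !1 = 1
!v || w = 1 || 1 = 1
(v || w) -> (!v || w) = 1 -> 1 = 1
u || v = 1 || 1 = 1
u -> u = 1 -> 1 = 1
(u || v) -> (u -> u) = 1 -> 1 = 1
((v || w) -> (!v || w)) -> ((u || v) -> (u -> u)) = 1 -> 1 = 1
v -> v = 1 -> 1 = 1
!(v -> v) = !1 = 1
u -> v = 1 -> 1 = 1
!(v -> v) <-> (u -> v) = 1 <-> 1 = 1
!(!(v -> v) <-> (u -> v)) = !1 = 1
(((v || w) -> (!v || w)) -> ((u || v) -> (u -> u))) -> !(!(v -> v) <-> (u -> v)) = 1 -> 1 = 1
(((!v -> !(v <-> u)) <-> (!(w && u) -> (u || (v || v)))) -> ((((v -> v) && v) <-> ((v -> u) && ((w -> w) && v))) -> (((u && v) -> w) && ((u -> (w || u)) && !u)))) || ((((v || w) -> (!v || w)) -> ((u || v) -> (u -> u))) -> !(!(v -> v) <-> (u -> v))) = 1 || 1 = 1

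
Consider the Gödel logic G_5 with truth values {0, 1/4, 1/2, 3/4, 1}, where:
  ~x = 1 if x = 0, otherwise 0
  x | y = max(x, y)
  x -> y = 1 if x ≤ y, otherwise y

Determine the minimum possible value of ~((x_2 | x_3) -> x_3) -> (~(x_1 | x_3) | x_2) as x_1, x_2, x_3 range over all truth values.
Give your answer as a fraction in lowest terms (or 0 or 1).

1/4

Take x_1 = 1/4, x_2 = 1/4, x_3 = 0:
x_2 | x_3 = 1/4 | 0 = 1/4
(x_2 | x_3) -> x_3 = 1/4 -> 0 = 0
~((x_2 | x_3) -> x_3) = ~0 = 1
x_1 | x_3 = 1/4 | 0 = 1/4
~(x_1 | x_3) = ~1/4 = 0
~(x_1 | x_3) | x_2 = 0 | 1/4 = 1/4
~((x_2 | x_3) -> x_3) -> (~(x_1 | x_3) | x_2) = 1 -> 1/4 = 1/4
No assignment yields a value below 1/4, so this is the minimum.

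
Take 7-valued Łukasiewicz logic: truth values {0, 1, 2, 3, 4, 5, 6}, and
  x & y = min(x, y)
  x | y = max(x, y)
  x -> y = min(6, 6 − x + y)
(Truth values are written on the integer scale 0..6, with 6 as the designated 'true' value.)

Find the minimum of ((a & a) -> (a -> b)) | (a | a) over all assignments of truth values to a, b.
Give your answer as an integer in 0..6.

4

Take a = 4, b = 0:
a & a = 4 & 4 = 4
a -> b = 4 -> 0 = 2
(a & a) -> (a -> b) = 4 -> 2 = 4
a | a = 4 | 4 = 4
((a & a) -> (a -> b)) | (a | a) = 4 | 4 = 4
No assignment yields a value below 4, so this is the minimum.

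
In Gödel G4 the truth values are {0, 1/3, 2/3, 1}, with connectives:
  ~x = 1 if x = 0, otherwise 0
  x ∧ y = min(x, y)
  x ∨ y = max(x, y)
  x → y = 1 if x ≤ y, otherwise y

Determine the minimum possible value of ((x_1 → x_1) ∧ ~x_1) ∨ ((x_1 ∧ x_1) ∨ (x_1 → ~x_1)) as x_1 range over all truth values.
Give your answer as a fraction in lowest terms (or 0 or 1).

1/3

Take x_1 = 1/3:
x_1 → x_1 = 1/3 → 1/3 = 1
~x_1 = ~1/3 = 0
(x_1 → x_1) ∧ ~x_1 = 1 ∧ 0 = 0
x_1 ∧ x_1 = 1/3 ∧ 1/3 = 1/3
~x_1 = ~1/3 = 0
x_1 → ~x_1 = 1/3 → 0 = 0
(x_1 ∧ x_1) ∨ (x_1 → ~x_1) = 1/3 ∨ 0 = 1/3
((x_1 → x_1) ∧ ~x_1) ∨ ((x_1 ∧ x_1) ∨ (x_1 → ~x_1)) = 0 ∨ 1/3 = 1/3
No assignment yields a value below 1/3, so this is the minimum.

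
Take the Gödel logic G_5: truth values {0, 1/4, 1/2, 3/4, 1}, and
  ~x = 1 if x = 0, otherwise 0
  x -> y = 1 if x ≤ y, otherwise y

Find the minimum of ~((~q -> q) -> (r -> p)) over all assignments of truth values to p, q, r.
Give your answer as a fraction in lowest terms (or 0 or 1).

0

Take p = 0, q = 0, r = 0:
~q = ~0 = 1
~q -> q = 1 -> 0 = 0
r -> p = 0 -> 0 = 1
(~q -> q) -> (r -> p) = 0 -> 1 = 1
~((~q -> q) -> (r -> p)) = ~1 = 0
No assignment yields a value below 0, so this is the minimum.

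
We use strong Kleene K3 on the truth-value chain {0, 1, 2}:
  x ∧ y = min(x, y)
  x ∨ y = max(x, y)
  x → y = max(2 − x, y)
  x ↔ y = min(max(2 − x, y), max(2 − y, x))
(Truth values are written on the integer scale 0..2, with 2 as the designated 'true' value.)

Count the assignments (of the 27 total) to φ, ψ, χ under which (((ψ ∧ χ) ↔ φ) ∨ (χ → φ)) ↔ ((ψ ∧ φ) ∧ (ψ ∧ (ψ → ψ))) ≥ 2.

4

value 2: 4 assignments (counts)
value 1: 14 assignments
value 0: 9 assignments
So 4 of the 27 assignments meet the threshold.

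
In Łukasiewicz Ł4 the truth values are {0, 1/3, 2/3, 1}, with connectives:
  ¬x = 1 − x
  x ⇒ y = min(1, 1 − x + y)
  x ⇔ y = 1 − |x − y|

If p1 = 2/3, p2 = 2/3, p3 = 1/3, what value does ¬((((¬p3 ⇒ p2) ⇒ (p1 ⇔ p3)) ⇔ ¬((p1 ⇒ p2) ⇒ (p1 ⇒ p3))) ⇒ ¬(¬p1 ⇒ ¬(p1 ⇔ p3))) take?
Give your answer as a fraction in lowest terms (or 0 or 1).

¬p3 = ¬1/3 = 2/3
¬p3 ⇒ p2 = 2/3 ⇒ 2/3 = 1
p1 ⇔ p3 = 2/3 ⇔ 1/3 = 2/3
(¬p3 ⇒ p2) ⇒ (p1 ⇔ p3) = 1 ⇒ 2/3 = 2/3
p1 ⇒ p2 = 2/3 ⇒ 2/3 = 1
p1 ⇒ p3 = 2/3 ⇒ 1/3 = 2/3
(p1 ⇒ p2) ⇒ (p1 ⇒ p3) = 1 ⇒ 2/3 = 2/3
¬((p1 ⇒ p2) ⇒ (p1 ⇒ p3)) = ¬2/3 = 1/3
((¬p3 ⇒ p2) ⇒ (p1 ⇔ p3)) ⇔ ¬((p1 ⇒ p2) ⇒ (p1 ⇒ p3)) = 2/3 ⇔ 1/3 = 2/3
¬p1 = ¬2/3 = 1/3
p1 ⇔ p3 = 2/3 ⇔ 1/3 = 2/3
¬(p1 ⇔ p3) = ¬2/3 = 1/3
¬p1 ⇒ ¬(p1 ⇔ p3) = 1/3 ⇒ 1/3 = 1
¬(¬p1 ⇒ ¬(p1 ⇔ p3)) = ¬1 = 0
(((¬p3 ⇒ p2) ⇒ (p1 ⇔ p3)) ⇔ ¬((p1 ⇒ p2) ⇒ (p1 ⇒ p3))) ⇒ ¬(¬p1 ⇒ ¬(p1 ⇔ p3)) = 2/3 ⇒ 0 = 1/3
¬((((¬p3 ⇒ p2) ⇒ (p1 ⇔ p3)) ⇔ ¬((p1 ⇒ p2) ⇒ (p1 ⇒ p3))) ⇒ ¬(¬p1 ⇒ ¬(p1 ⇔ p3))) = ¬1/3 = 2/3

2/3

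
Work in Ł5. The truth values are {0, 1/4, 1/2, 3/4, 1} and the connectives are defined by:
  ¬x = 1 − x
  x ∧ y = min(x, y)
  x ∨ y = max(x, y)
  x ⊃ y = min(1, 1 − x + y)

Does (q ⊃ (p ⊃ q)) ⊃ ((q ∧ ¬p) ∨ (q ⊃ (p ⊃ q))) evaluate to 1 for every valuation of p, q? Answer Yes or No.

At p = 1/4, q = 1/2, for instance:
p ⊃ q = 1/4 ⊃ 1/2 = 1
q ⊃ (p ⊃ q) = 1/2 ⊃ 1 = 1
¬p = ¬1/4 = 3/4
q ∧ ¬p = 1/2 ∧ 3/4 = 1/2
(q ∧ ¬p) ∨ (q ⊃ (p ⊃ q)) = 1/2 ∨ 1 = 1
(q ⊃ (p ⊃ q)) ⊃ ((q ∧ ¬p) ∨ (q ⊃ (p ⊃ q))) = 1 ⊃ 1 = 1
and checking the remaining 24 assignments likewise gives ≥ 1 in every case.

Yes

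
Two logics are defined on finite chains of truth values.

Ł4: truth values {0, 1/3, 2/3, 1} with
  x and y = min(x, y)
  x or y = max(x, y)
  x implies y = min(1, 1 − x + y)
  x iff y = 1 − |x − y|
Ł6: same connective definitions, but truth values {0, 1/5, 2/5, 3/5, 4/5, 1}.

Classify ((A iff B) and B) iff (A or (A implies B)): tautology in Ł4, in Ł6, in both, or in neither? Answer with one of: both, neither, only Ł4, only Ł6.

neither

In Ł4: at A = 0, B = 0 the value is 0 — not a tautology.
In Ł6: at A = 0, B = 0 the value is 0 — not a tautology.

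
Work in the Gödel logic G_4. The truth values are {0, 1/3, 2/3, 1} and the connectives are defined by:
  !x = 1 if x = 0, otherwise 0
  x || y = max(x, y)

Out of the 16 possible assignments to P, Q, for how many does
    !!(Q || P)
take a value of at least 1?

P = 0, Q = 0 ↦ 0  <
P = 0, Q = 1/3 ↦ 1  ≥
P = 0, Q = 2/3 ↦ 1  ≥
P = 0, Q = 1 ↦ 1  ≥
P = 1/3, Q = 0 ↦ 1  ≥
P = 1/3, Q = 1/3 ↦ 1  ≥
P = 1/3, Q = 2/3 ↦ 1  ≥
P = 1/3, Q = 1 ↦ 1  ≥
P = 2/3, Q = 0 ↦ 1  ≥
P = 2/3, Q = 1/3 ↦ 1  ≥
P = 2/3, Q = 2/3 ↦ 1  ≥
P = 2/3, Q = 1 ↦ 1  ≥
P = 1, Q = 0 ↦ 1  ≥
P = 1, Q = 1/3 ↦ 1  ≥
P = 1, Q = 2/3 ↦ 1  ≥
P = 1, Q = 1 ↦ 1  ≥
So 15 of the 16 assignments meet the threshold.

15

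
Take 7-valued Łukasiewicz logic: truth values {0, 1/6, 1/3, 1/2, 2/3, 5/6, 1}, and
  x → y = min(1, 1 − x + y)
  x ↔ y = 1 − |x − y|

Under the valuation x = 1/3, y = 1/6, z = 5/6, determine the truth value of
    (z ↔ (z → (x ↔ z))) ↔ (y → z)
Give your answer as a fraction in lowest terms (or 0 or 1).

5/6

x ↔ z = 1/3 ↔ 5/6 = 1/2
z → (x ↔ z) = 5/6 → 1/2 = 2/3
z ↔ (z → (x ↔ z)) = 5/6 ↔ 2/3 = 5/6
y → z = 1/6 → 5/6 = 1
(z ↔ (z → (x ↔ z))) ↔ (y → z) = 5/6 ↔ 1 = 5/6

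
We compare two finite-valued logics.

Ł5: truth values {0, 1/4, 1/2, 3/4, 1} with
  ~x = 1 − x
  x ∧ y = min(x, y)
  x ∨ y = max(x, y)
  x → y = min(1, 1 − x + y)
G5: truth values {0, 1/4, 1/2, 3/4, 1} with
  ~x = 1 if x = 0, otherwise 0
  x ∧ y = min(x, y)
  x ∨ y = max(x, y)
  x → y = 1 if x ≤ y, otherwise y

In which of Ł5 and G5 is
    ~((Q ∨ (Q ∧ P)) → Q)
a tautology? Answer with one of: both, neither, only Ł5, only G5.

neither

In Ł5: at P = 0, Q = 0 the value is 0 — not a tautology.
In G5: at P = 0, Q = 0 the value is 0 — not a tautology.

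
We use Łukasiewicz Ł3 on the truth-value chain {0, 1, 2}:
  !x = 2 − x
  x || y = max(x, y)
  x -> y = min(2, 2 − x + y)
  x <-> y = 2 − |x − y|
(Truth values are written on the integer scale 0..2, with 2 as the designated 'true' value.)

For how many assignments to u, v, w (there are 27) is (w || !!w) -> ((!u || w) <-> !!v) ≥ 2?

value 2: 20 assignments (counts)
value 1: 4 assignments
value 0: 3 assignments
So 20 of the 27 assignments meet the threshold.

20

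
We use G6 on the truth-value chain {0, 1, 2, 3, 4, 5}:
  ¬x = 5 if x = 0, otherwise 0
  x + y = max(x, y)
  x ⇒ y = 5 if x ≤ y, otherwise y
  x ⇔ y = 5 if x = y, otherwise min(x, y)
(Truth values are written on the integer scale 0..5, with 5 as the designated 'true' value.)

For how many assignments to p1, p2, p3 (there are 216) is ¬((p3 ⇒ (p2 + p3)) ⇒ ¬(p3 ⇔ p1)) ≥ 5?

156

value 5: 156 assignments (counts)
value 0: 60 assignments
So 156 of the 216 assignments meet the threshold.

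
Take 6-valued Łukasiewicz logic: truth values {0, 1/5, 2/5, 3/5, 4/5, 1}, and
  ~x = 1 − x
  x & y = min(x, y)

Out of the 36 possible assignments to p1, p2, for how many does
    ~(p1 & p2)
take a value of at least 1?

value 1: 11 assignments (counts)
value 4/5: 9 assignments
value 3/5: 7 assignments
value 2/5: 5 assignments
value 1/5: 3 assignments
value 0: 1 assignment
So 11 of the 36 assignments meet the threshold.

11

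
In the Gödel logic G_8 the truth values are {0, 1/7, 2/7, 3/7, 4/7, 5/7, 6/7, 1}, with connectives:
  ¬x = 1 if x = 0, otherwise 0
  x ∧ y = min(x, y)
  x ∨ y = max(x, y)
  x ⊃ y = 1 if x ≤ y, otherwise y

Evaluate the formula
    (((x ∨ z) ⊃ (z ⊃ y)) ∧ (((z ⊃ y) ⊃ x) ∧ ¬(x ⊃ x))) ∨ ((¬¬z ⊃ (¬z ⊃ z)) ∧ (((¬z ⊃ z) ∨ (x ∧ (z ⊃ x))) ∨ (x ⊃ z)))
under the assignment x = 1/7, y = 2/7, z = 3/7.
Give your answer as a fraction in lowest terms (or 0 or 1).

x ∨ z = 1/7 ∨ 3/7 = 3/7
z ⊃ y = 3/7 ⊃ 2/7 = 2/7
(x ∨ z) ⊃ (z ⊃ y) = 3/7 ⊃ 2/7 = 2/7
z ⊃ y = 3/7 ⊃ 2/7 = 2/7
(z ⊃ y) ⊃ x = 2/7 ⊃ 1/7 = 1/7
x ⊃ x = 1/7 ⊃ 1/7 = 1
¬(x ⊃ x) = ¬1 = 0
((z ⊃ y) ⊃ x) ∧ ¬(x ⊃ x) = 1/7 ∧ 0 = 0
((x ∨ z) ⊃ (z ⊃ y)) ∧ (((z ⊃ y) ⊃ x) ∧ ¬(x ⊃ x)) = 2/7 ∧ 0 = 0
¬z = ¬3/7 = 0
¬¬z = ¬0 = 1
¬z = ¬3/7 = 0
¬z ⊃ z = 0 ⊃ 3/7 = 1
¬¬z ⊃ (¬z ⊃ z) = 1 ⊃ 1 = 1
¬z = ¬3/7 = 0
¬z ⊃ z = 0 ⊃ 3/7 = 1
z ⊃ x = 3/7 ⊃ 1/7 = 1/7
x ∧ (z ⊃ x) = 1/7 ∧ 1/7 = 1/7
(¬z ⊃ z) ∨ (x ∧ (z ⊃ x)) = 1 ∨ 1/7 = 1
x ⊃ z = 1/7 ⊃ 3/7 = 1
((¬z ⊃ z) ∨ (x ∧ (z ⊃ x))) ∨ (x ⊃ z) = 1 ∨ 1 = 1
(¬¬z ⊃ (¬z ⊃ z)) ∧ (((¬z ⊃ z) ∨ (x ∧ (z ⊃ x))) ∨ (x ⊃ z)) = 1 ∧ 1 = 1
(((x ∨ z) ⊃ (z ⊃ y)) ∧ (((z ⊃ y) ⊃ x) ∧ ¬(x ⊃ x))) ∨ ((¬¬z ⊃ (¬z ⊃ z)) ∧ (((¬z ⊃ z) ∨ (x ∧ (z ⊃ x))) ∨ (x ⊃ z))) = 0 ∨ 1 = 1

1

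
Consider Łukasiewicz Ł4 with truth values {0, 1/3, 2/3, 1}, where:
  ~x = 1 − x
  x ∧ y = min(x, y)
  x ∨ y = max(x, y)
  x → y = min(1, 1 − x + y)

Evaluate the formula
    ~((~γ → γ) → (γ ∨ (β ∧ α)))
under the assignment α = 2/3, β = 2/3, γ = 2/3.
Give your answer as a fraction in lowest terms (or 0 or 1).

1/3

~γ = ~2/3 = 1/3
~γ → γ = 1/3 → 2/3 = 1
β ∧ α = 2/3 ∧ 2/3 = 2/3
γ ∨ (β ∧ α) = 2/3 ∨ 2/3 = 2/3
(~γ → γ) → (γ ∨ (β ∧ α)) = 1 → 2/3 = 2/3
~((~γ → γ) → (γ ∨ (β ∧ α))) = ~2/3 = 1/3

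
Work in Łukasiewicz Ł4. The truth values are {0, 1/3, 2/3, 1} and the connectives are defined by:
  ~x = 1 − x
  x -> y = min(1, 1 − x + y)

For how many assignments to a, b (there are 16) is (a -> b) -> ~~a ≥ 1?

6

a = 0, b = 0 ↦ 0  <
a = 0, b = 1/3 ↦ 0  <
a = 0, b = 2/3 ↦ 0  <
a = 0, b = 1 ↦ 0  <
a = 1/3, b = 0 ↦ 2/3  <
a = 1/3, b = 1/3 ↦ 1/3  <
a = 1/3, b = 2/3 ↦ 1/3  <
a = 1/3, b = 1 ↦ 1/3  <
a = 2/3, b = 0 ↦ 1  ≥
a = 2/3, b = 1/3 ↦ 1  ≥
a = 2/3, b = 2/3 ↦ 2/3  <
a = 2/3, b = 1 ↦ 2/3  <
a = 1, b = 0 ↦ 1  ≥
a = 1, b = 1/3 ↦ 1  ≥
a = 1, b = 2/3 ↦ 1  ≥
a = 1, b = 1 ↦ 1  ≥
So 6 of the 16 assignments meet the threshold.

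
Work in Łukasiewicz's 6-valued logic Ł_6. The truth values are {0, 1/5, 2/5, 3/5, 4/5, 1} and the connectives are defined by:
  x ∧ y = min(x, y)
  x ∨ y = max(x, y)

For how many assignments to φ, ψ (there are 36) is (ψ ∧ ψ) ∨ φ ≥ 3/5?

value 1: 11 assignments (counts)
value 4/5: 9 assignments (counts)
value 3/5: 7 assignments (counts)
value 2/5: 5 assignments
value 1/5: 3 assignments
value 0: 1 assignment
So 27 of the 36 assignments meet the threshold.

27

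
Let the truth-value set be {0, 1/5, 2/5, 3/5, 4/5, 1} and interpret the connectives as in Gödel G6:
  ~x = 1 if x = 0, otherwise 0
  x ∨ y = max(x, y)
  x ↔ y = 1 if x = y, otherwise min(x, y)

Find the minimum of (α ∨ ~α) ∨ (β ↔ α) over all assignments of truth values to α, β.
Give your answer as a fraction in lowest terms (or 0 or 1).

Take α = 1/5, β = 0:
~α = ~1/5 = 0
α ∨ ~α = 1/5 ∨ 0 = 1/5
β ↔ α = 0 ↔ 1/5 = 0
(α ∨ ~α) ∨ (β ↔ α) = 1/5 ∨ 0 = 1/5
No assignment yields a value below 1/5, so this is the minimum.

1/5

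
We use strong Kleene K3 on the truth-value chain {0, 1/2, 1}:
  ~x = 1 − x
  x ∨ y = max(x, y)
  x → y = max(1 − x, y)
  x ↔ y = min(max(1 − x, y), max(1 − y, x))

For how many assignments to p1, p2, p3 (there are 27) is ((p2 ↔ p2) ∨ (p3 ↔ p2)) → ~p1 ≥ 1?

9

value 1: 9 assignments (counts)
value 1/2: 12 assignments
value 0: 6 assignments
So 9 of the 27 assignments meet the threshold.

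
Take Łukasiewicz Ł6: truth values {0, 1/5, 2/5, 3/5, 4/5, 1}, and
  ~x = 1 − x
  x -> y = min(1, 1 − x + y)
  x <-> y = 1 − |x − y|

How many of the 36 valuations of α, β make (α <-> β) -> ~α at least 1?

value 1: 17 assignments (counts)
value 4/5: 7 assignments
value 3/5: 5 assignments
value 2/5: 4 assignments
value 1/5: 2 assignments
value 0: 1 assignment
So 17 of the 36 assignments meet the threshold.

17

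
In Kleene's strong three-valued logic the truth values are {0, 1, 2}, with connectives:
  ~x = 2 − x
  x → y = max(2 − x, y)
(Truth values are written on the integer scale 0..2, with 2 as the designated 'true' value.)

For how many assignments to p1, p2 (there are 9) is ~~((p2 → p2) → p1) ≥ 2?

p1 = 0, p2 = 0 ↦ 0  <
p1 = 0, p2 = 1 ↦ 1  <
p1 = 0, p2 = 2 ↦ 0  <
p1 = 1, p2 = 0 ↦ 1  <
p1 = 1, p2 = 1 ↦ 1  <
p1 = 1, p2 = 2 ↦ 1  <
p1 = 2, p2 = 0 ↦ 2  ≥
p1 = 2, p2 = 1 ↦ 2  ≥
p1 = 2, p2 = 2 ↦ 2  ≥
So 3 of the 9 assignments meet the threshold.

3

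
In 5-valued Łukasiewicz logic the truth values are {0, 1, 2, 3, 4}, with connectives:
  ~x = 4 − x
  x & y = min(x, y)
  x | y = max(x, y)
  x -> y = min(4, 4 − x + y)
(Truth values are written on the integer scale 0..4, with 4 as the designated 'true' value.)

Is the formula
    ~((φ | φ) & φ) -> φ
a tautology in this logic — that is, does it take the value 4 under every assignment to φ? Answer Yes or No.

No

Counterexample: take φ = 0.
φ | φ = 0 | 0 = 0
(φ | φ) & φ = 0 & 0 = 0
~((φ | φ) & φ) = ~0 = 4
~((φ | φ) & φ) -> φ = 4 -> 0 = 0
This gives 0 ≠ 4.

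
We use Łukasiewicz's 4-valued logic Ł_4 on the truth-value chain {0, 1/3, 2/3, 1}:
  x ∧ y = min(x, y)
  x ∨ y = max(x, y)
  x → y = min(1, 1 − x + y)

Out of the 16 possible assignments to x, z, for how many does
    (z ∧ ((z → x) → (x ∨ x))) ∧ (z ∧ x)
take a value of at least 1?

1

x = 0, z = 0 ↦ 0  <
x = 0, z = 1/3 ↦ 0  <
x = 0, z = 2/3 ↦ 0  <
x = 0, z = 1 ↦ 0  <
x = 1/3, z = 0 ↦ 0  <
x = 1/3, z = 1/3 ↦ 1/3  <
x = 1/3, z = 2/3 ↦ 1/3  <
x = 1/3, z = 1 ↦ 1/3  <
x = 2/3, z = 0 ↦ 0  <
x = 2/3, z = 1/3 ↦ 1/3  <
x = 2/3, z = 2/3 ↦ 2/3  <
x = 2/3, z = 1 ↦ 2/3  <
x = 1, z = 0 ↦ 0  <
x = 1, z = 1/3 ↦ 1/3  <
x = 1, z = 2/3 ↦ 2/3  <
x = 1, z = 1 ↦ 1  ≥
So 1 of the 16 assignments meets the threshold.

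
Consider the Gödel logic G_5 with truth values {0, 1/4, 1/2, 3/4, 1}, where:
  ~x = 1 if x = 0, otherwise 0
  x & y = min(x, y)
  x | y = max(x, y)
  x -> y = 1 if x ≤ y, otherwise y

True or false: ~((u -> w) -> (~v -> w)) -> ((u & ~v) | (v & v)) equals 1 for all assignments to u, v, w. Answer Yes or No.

No

Counterexample: take u = 0, v = 0, w = 0.
u -> w = 0 -> 0 = 1
~v = ~0 = 1
~v -> w = 1 -> 0 = 0
(u -> w) -> (~v -> w) = 1 -> 0 = 0
~((u -> w) -> (~v -> w)) = ~0 = 1
~v = ~0 = 1
u & ~v = 0 & 1 = 0
v & v = 0 & 0 = 0
(u & ~v) | (v & v) = 0 | 0 = 0
~((u -> w) -> (~v -> w)) -> ((u & ~v) | (v & v)) = 1 -> 0 = 0
This gives 0 ≠ 1.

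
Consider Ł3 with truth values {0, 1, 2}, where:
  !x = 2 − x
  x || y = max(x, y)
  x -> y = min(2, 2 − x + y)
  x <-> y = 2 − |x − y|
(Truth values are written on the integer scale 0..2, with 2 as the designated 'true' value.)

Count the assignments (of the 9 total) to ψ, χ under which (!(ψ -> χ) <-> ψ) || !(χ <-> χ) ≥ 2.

5

ψ = 0, χ = 0 ↦ 2  ≥
ψ = 0, χ = 1 ↦ 2  ≥
ψ = 0, χ = 2 ↦ 2  ≥
ψ = 1, χ = 0 ↦ 2  ≥
ψ = 1, χ = 1 ↦ 1  <
ψ = 1, χ = 2 ↦ 1  <
ψ = 2, χ = 0 ↦ 2  ≥
ψ = 2, χ = 1 ↦ 1  <
ψ = 2, χ = 2 ↦ 0  <
So 5 of the 9 assignments meet the threshold.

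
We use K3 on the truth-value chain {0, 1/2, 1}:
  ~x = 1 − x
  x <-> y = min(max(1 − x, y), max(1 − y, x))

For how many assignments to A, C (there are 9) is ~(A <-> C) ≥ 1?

A = 0, C = 0 ↦ 0  <
A = 0, C = 1/2 ↦ 1/2  <
A = 0, C = 1 ↦ 1  ≥
A = 1/2, C = 0 ↦ 1/2  <
A = 1/2, C = 1/2 ↦ 1/2  <
A = 1/2, C = 1 ↦ 1/2  <
A = 1, C = 0 ↦ 1  ≥
A = 1, C = 1/2 ↦ 1/2  <
A = 1, C = 1 ↦ 0  <
So 2 of the 9 assignments meet the threshold.

2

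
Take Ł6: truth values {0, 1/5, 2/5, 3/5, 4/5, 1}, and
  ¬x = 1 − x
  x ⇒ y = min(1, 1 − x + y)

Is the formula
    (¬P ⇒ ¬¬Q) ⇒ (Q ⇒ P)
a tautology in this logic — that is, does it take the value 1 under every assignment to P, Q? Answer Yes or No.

Counterexample: take P = 0, Q = 3/5.
¬P = ¬0 = 1
¬Q = ¬3/5 = 2/5
¬¬Q = ¬2/5 = 3/5
¬P ⇒ ¬¬Q = 1 ⇒ 3/5 = 3/5
Q ⇒ P = 3/5 ⇒ 0 = 2/5
(¬P ⇒ ¬¬Q) ⇒ (Q ⇒ P) = 3/5 ⇒ 2/5 = 4/5
This gives 4/5 ≠ 1.

No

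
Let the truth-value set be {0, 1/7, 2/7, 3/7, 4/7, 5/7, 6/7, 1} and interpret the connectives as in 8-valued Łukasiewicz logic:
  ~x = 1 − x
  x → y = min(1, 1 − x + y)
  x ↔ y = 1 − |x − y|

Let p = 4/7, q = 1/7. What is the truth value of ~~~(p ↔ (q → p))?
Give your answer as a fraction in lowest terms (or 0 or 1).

3/7

q → p = 1/7 → 4/7 = 1
p ↔ (q → p) = 4/7 ↔ 1 = 4/7
~(p ↔ (q → p)) = ~4/7 = 3/7
~~(p ↔ (q → p)) = ~3/7 = 4/7
~~~(p ↔ (q → p)) = ~4/7 = 3/7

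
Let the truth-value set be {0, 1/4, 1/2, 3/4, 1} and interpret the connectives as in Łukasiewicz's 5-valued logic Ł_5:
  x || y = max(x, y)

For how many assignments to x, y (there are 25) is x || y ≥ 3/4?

value 1: 9 assignments (counts)
value 3/4: 7 assignments (counts)
value 1/2: 5 assignments
value 1/4: 3 assignments
value 0: 1 assignment
So 16 of the 25 assignments meet the threshold.

16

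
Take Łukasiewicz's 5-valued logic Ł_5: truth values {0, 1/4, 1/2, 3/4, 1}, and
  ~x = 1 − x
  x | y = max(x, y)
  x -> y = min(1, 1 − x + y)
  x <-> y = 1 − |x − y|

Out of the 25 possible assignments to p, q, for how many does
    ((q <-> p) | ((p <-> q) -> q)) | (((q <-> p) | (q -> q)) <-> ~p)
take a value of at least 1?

value 1: 18 assignments (counts)
value 3/4: 6 assignments
value 1/2: 1 assignment
So 18 of the 25 assignments meet the threshold.

18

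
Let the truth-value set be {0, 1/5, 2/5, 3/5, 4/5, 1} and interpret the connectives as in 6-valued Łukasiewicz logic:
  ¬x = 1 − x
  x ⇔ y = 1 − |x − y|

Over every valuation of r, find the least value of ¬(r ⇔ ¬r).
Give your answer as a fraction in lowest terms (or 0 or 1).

1/5

Take r = 2/5:
¬r = ¬2/5 = 3/5
r ⇔ ¬r = 2/5 ⇔ 3/5 = 4/5
¬(r ⇔ ¬r) = ¬4/5 = 1/5
No assignment yields a value below 1/5, so this is the minimum.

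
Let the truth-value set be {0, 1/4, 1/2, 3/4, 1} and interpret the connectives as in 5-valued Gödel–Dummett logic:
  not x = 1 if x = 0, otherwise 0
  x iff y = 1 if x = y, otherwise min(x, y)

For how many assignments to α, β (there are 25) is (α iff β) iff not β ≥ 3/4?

5

value 1: 5 assignments (counts)
value 0: 20 assignments
So 5 of the 25 assignments meet the threshold.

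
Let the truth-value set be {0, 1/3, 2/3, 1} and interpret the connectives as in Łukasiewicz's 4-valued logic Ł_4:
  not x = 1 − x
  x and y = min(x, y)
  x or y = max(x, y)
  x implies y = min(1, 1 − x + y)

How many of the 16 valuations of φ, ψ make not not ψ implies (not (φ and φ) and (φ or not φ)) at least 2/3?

13

φ = 0, ψ = 0 ↦ 1  ≥
φ = 0, ψ = 1/3 ↦ 1  ≥
φ = 0, ψ = 2/3 ↦ 1  ≥
φ = 0, ψ = 1 ↦ 1  ≥
φ = 1/3, ψ = 0 ↦ 1  ≥
φ = 1/3, ψ = 1/3 ↦ 1  ≥
φ = 1/3, ψ = 2/3 ↦ 1  ≥
φ = 1/3, ψ = 1 ↦ 2/3  ≥
φ = 2/3, ψ = 0 ↦ 1  ≥
φ = 2/3, ψ = 1/3 ↦ 1  ≥
φ = 2/3, ψ = 2/3 ↦ 2/3  ≥
φ = 2/3, ψ = 1 ↦ 1/3  <
φ = 1, ψ = 0 ↦ 1  ≥
φ = 1, ψ = 1/3 ↦ 2/3  ≥
φ = 1, ψ = 2/3 ↦ 1/3  <
φ = 1, ψ = 1 ↦ 0  <
So 13 of the 16 assignments meet the threshold.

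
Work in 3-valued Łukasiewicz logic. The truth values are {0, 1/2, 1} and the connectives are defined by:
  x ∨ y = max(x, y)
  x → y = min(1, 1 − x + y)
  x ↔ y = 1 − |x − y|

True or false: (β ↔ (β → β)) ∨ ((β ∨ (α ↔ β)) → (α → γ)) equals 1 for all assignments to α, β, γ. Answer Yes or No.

No

Counterexample: take α = 1/2, β = 1/2, γ = 0.
β → β = 1/2 → 1/2 = 1
β ↔ (β → β) = 1/2 ↔ 1 = 1/2
α ↔ β = 1/2 ↔ 1/2 = 1
β ∨ (α ↔ β) = 1/2 ∨ 1 = 1
α → γ = 1/2 → 0 = 1/2
(β ∨ (α ↔ β)) → (α → γ) = 1 → 1/2 = 1/2
(β ↔ (β → β)) ∨ ((β ∨ (α ↔ β)) → (α → γ)) = 1/2 ∨ 1/2 = 1/2
This gives 1/2 ≠ 1.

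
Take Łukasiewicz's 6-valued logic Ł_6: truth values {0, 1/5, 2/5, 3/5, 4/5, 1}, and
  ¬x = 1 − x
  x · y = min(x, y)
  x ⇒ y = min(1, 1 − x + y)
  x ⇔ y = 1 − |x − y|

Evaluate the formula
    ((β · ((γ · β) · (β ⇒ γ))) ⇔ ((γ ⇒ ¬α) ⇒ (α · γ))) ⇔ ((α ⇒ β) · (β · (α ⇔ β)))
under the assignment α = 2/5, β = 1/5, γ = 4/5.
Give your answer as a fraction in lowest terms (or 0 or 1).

3/5

γ · β = 4/5 · 1/5 = 1/5
β ⇒ γ = 1/5 ⇒ 4/5 = 1
(γ · β) · (β ⇒ γ) = 1/5 · 1 = 1/5
β · ((γ · β) · (β ⇒ γ)) = 1/5 · 1/5 = 1/5
¬α = ¬2/5 = 3/5
γ ⇒ ¬α = 4/5 ⇒ 3/5 = 4/5
α · γ = 2/5 · 4/5 = 2/5
(γ ⇒ ¬α) ⇒ (α · γ) = 4/5 ⇒ 2/5 = 3/5
(β · ((γ · β) · (β ⇒ γ))) ⇔ ((γ ⇒ ¬α) ⇒ (α · γ)) = 1/5 ⇔ 3/5 = 3/5
α ⇒ β = 2/5 ⇒ 1/5 = 4/5
α ⇔ β = 2/5 ⇔ 1/5 = 4/5
β · (α ⇔ β) = 1/5 · 4/5 = 1/5
(α ⇒ β) · (β · (α ⇔ β)) = 4/5 · 1/5 = 1/5
((β · ((γ · β) · (β ⇒ γ))) ⇔ ((γ ⇒ ¬α) ⇒ (α · γ))) ⇔ ((α ⇒ β) · (β · (α ⇔ β))) = 3/5 ⇔ 1/5 = 3/5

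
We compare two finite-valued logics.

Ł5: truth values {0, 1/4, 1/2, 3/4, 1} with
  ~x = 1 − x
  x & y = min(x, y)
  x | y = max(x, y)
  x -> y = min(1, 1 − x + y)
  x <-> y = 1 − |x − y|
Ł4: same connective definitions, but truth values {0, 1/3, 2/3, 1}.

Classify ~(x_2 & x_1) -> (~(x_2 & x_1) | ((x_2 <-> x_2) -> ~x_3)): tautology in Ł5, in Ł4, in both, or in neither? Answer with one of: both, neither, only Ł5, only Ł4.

In Ł5: every assignment gives 1 — tautology.
In Ł4: every assignment gives 1 — tautology.

both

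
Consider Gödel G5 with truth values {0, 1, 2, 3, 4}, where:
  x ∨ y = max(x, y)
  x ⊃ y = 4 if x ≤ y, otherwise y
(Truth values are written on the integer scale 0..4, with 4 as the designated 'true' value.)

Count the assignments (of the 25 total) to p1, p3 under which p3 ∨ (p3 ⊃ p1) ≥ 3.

22

value 4: 19 assignments (counts)
value 3: 3 assignments (counts)
value 2: 2 assignments
value 1: 1 assignment
So 22 of the 25 assignments meet the threshold.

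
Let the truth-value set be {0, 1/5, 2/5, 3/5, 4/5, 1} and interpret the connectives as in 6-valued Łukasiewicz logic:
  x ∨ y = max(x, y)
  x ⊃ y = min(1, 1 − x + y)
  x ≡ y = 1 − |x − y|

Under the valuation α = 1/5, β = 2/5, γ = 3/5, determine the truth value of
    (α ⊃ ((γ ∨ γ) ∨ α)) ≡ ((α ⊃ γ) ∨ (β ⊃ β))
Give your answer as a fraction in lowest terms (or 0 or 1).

1

γ ∨ γ = 3/5 ∨ 3/5 = 3/5
(γ ∨ γ) ∨ α = 3/5 ∨ 1/5 = 3/5
α ⊃ ((γ ∨ γ) ∨ α) = 1/5 ⊃ 3/5 = 1
α ⊃ γ = 1/5 ⊃ 3/5 = 1
β ⊃ β = 2/5 ⊃ 2/5 = 1
(α ⊃ γ) ∨ (β ⊃ β) = 1 ∨ 1 = 1
(α ⊃ ((γ ∨ γ) ∨ α)) ≡ ((α ⊃ γ) ∨ (β ⊃ β)) = 1 ≡ 1 = 1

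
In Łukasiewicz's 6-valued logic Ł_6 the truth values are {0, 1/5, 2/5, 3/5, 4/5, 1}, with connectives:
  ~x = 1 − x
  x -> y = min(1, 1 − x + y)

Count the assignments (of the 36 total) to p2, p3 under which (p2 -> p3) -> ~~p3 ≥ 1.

value 1: 11 assignments (counts)
value 4/5: 9 assignments
value 3/5: 7 assignments
value 2/5: 5 assignments
value 1/5: 3 assignments
value 0: 1 assignment
So 11 of the 36 assignments meet the threshold.

11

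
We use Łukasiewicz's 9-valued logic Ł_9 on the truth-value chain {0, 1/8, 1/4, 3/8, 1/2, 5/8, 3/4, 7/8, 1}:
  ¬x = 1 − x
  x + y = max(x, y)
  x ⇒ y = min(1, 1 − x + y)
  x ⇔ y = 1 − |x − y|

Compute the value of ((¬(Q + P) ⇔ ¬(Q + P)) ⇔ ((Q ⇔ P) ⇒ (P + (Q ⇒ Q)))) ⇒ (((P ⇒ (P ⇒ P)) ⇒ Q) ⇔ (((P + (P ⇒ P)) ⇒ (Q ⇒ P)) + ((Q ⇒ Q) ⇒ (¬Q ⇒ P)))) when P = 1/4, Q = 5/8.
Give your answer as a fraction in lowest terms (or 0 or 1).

Q + P = 5/8 + 1/4 = 5/8
¬(Q + P) = ¬5/8 = 3/8
Q + P = 5/8 + 1/4 = 5/8
¬(Q + P) = ¬5/8 = 3/8
¬(Q + P) ⇔ ¬(Q + P) = 3/8 ⇔ 3/8 = 1
Q ⇔ P = 5/8 ⇔ 1/4 = 5/8
Q ⇒ Q = 5/8 ⇒ 5/8 = 1
P + (Q ⇒ Q) = 1/4 + 1 = 1
(Q ⇔ P) ⇒ (P + (Q ⇒ Q)) = 5/8 ⇒ 1 = 1
(¬(Q + P) ⇔ ¬(Q + P)) ⇔ ((Q ⇔ P) ⇒ (P + (Q ⇒ Q))) = 1 ⇔ 1 = 1
P ⇒ P = 1/4 ⇒ 1/4 = 1
P ⇒ (P ⇒ P) = 1/4 ⇒ 1 = 1
(P ⇒ (P ⇒ P)) ⇒ Q = 1 ⇒ 5/8 = 5/8
P ⇒ P = 1/4 ⇒ 1/4 = 1
P + (P ⇒ P) = 1/4 + 1 = 1
Q ⇒ P = 5/8 ⇒ 1/4 = 5/8
(P + (P ⇒ P)) ⇒ (Q ⇒ P) = 1 ⇒ 5/8 = 5/8
Q ⇒ Q = 5/8 ⇒ 5/8 = 1
¬Q = ¬5/8 = 3/8
¬Q ⇒ P = 3/8 ⇒ 1/4 = 7/8
(Q ⇒ Q) ⇒ (¬Q ⇒ P) = 1 ⇒ 7/8 = 7/8
((P + (P ⇒ P)) ⇒ (Q ⇒ P)) + ((Q ⇒ Q) ⇒ (¬Q ⇒ P)) = 5/8 + 7/8 = 7/8
((P ⇒ (P ⇒ P)) ⇒ Q) ⇔ (((P + (P ⇒ P)) ⇒ (Q ⇒ P)) + ((Q ⇒ Q) ⇒ (¬Q ⇒ P))) = 5/8 ⇔ 7/8 = 3/4
((¬(Q + P) ⇔ ¬(Q + P)) ⇔ ((Q ⇔ P) ⇒ (P + (Q ⇒ Q)))) ⇒ (((P ⇒ (P ⇒ P)) ⇒ Q) ⇔ (((P + (P ⇒ P)) ⇒ (Q ⇒ P)) + ((Q ⇒ Q) ⇒ (¬Q ⇒ P)))) = 1 ⇒ 3/4 = 3/4

3/4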